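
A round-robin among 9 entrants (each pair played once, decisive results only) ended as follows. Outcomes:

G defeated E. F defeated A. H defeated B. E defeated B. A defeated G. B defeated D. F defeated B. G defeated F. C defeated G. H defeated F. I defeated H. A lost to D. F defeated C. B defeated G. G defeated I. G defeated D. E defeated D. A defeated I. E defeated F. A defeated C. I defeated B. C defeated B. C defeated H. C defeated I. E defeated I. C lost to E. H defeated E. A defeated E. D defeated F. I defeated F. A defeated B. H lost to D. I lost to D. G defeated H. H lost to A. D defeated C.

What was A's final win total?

6

A's results: beat B, C, E, G, H, I; lost to D, F.
That is 6 wins.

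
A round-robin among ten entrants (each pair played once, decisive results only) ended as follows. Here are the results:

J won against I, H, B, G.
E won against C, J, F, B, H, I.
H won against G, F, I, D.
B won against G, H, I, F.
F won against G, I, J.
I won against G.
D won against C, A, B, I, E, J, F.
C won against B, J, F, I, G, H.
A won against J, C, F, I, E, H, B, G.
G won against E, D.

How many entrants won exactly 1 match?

1

Win totals: A 8, B 4, C 6, D 7, E 6, F 3, G 2, H 4, I 1, J 4.
Exactly 1: I — 1 entrant.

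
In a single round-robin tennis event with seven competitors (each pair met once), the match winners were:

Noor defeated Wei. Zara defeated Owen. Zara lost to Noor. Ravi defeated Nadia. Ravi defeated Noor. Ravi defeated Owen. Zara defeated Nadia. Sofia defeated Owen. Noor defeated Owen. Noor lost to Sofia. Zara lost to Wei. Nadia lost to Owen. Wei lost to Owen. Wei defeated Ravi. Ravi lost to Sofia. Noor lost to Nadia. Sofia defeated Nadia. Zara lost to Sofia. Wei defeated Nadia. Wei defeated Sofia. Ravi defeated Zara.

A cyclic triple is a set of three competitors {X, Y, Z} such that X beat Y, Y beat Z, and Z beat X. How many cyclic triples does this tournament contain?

Win totals: Ravi 4, Wei 4, Nadia 1, Zara 2, Owen 2, Sofia 5, Noor 3.
A competitor with w wins dominates both others in C(w,2) triples; summing gives 6 + 6 + 0 + 1 + 1 + 10 + 3 = 27 transitive triples.
Total triples C(7,3) = 35, so cyclic triples = 35 − 27 = 8.

8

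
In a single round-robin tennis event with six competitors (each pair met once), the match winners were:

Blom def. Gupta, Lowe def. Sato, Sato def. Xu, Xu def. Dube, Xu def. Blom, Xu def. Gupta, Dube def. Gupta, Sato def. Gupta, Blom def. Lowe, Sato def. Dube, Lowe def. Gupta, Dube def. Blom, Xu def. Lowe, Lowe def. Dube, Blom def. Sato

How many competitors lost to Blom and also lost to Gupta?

0

Blom beat: Lowe, Gupta, Sato.
Gupta beat: no one.
No one was beaten by both.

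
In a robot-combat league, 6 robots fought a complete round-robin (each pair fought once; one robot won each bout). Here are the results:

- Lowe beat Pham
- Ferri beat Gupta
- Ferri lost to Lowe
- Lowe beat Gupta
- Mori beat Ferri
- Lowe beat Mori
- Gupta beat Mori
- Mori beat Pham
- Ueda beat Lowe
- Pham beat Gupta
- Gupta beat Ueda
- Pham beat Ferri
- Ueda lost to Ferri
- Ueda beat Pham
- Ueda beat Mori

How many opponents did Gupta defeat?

Gupta's results: beat Ueda, Mori; lost to Pham, Lowe, Ferri.
That is 2 wins.

2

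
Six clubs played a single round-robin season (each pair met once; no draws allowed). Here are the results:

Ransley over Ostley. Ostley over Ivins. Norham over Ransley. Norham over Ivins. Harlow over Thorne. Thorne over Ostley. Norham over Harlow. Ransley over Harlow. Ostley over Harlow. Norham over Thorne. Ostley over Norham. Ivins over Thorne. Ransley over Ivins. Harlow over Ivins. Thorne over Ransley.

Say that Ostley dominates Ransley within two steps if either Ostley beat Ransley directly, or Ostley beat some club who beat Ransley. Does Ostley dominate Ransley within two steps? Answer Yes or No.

Yes

Ostley did not beat Ransley directly.
Ostley beat Ivins, Harlow, Norham. Of those, Norham beat Ransley.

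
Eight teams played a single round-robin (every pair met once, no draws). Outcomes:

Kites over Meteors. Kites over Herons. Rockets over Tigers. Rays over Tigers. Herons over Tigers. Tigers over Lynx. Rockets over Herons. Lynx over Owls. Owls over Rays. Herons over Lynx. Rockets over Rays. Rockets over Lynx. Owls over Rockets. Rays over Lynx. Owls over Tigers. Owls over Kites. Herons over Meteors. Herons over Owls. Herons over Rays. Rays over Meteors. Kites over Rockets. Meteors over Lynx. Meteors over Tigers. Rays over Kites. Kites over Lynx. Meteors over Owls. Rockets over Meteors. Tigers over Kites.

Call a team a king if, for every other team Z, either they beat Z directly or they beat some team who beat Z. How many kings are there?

5

Lynx cannot reach Herons, Meteors in two steps.
Rockets reaches everyone (king).
Tigers cannot reach Rays in two steps.
Kites reaches everyone (king).
Rays reaches everyone (king).
Herons reaches everyone (king).
Owls reaches everyone (king).
Meteors cannot reach Herons in two steps.
Kings: Rockets, Kites, Rays, Herons, Owls — 5.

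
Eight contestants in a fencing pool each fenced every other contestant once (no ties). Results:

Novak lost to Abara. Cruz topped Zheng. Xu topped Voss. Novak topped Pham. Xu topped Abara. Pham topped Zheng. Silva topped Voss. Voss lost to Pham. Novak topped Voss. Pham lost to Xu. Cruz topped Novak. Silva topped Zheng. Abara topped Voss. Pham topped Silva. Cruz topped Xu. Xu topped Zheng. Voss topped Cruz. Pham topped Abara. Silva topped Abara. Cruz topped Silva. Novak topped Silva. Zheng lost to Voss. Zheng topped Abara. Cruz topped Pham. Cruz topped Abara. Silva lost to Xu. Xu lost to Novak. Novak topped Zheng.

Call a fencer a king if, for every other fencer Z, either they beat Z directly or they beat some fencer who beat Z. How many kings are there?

Pham cannot reach Xu in two steps.
Silva cannot reach Pham, Xu in two steps.
Zheng cannot reach Pham, Silva, Cruz, Xu in two steps.
Cruz reaches everyone (king).
Abara reaches everyone (king).
Novak reaches everyone (king).
Voss reaches everyone (king).
Xu reaches everyone (king).
Kings: Cruz, Abara, Novak, Voss, Xu — 5.

5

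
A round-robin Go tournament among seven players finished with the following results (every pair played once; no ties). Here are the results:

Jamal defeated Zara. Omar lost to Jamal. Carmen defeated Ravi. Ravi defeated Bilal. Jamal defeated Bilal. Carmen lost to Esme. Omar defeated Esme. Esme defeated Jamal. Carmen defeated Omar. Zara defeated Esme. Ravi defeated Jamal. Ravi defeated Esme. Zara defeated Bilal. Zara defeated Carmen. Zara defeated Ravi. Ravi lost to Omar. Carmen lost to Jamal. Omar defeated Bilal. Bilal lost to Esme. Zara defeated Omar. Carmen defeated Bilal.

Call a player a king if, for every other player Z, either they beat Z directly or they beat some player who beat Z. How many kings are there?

4

Carmen cannot reach Zara in two steps.
Omar cannot reach Zara in two steps.
Zara reaches everyone (king).
Esme reaches everyone (king).
Bilal cannot reach Carmen, Omar, Zara, Esme, Jamal, Ravi in two steps.
Jamal reaches everyone (king).
Ravi reaches everyone (king).
Kings: Zara, Esme, Jamal, Ravi — 4.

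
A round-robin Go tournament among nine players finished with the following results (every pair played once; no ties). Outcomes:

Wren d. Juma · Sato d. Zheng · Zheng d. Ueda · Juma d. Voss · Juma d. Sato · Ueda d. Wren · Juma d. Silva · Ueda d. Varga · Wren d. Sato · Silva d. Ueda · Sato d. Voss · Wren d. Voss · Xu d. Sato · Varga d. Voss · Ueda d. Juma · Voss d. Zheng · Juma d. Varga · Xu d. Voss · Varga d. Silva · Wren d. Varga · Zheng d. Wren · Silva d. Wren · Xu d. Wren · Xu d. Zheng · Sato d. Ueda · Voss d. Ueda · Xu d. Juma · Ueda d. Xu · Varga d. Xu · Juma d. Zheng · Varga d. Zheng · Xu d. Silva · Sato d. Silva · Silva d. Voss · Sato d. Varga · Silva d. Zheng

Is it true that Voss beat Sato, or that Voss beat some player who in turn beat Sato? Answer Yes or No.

Voss did not beat Sato directly.
Voss beat Zheng, Ueda, but each of them lost to Sato. No two-step path.

No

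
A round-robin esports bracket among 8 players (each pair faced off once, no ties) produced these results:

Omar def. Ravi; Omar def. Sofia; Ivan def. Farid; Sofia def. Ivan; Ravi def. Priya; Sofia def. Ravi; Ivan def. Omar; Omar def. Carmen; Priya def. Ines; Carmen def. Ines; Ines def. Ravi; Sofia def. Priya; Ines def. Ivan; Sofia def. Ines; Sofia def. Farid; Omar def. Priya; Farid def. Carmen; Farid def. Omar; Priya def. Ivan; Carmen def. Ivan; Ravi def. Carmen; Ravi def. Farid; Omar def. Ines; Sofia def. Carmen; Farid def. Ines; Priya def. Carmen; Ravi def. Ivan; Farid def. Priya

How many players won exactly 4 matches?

Win totals: Farid 4, Ivan 2, Sofia 6, Priya 3, Carmen 2, Ravi 4, Ines 2, Omar 5.
Exactly 4: Farid, Ravi — 2 players.

2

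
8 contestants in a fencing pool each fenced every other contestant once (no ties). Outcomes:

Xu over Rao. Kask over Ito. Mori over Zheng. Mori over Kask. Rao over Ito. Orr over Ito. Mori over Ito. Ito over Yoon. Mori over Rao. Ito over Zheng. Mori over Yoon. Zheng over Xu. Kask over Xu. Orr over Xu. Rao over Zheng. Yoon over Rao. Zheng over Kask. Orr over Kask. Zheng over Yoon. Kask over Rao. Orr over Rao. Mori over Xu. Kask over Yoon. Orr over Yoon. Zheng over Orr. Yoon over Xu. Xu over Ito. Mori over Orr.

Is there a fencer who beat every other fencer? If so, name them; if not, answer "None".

Mori has 7 wins out of 7 opponents — a perfect record.

Mori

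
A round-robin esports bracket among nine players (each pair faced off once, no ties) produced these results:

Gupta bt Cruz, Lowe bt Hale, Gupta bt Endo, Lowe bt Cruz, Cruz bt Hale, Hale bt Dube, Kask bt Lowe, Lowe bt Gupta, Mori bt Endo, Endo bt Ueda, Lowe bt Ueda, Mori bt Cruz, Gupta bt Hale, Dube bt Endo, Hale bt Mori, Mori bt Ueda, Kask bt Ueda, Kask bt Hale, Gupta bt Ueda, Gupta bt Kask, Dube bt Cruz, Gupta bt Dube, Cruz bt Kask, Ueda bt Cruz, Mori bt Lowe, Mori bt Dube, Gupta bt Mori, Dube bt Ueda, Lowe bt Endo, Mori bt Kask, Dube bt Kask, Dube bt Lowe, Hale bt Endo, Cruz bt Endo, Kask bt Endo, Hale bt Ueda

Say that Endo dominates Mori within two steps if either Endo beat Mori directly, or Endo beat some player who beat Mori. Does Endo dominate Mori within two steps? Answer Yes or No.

No

Endo did not beat Mori directly.
Endo beat Ueda, but each of them lost to Mori. No two-step path.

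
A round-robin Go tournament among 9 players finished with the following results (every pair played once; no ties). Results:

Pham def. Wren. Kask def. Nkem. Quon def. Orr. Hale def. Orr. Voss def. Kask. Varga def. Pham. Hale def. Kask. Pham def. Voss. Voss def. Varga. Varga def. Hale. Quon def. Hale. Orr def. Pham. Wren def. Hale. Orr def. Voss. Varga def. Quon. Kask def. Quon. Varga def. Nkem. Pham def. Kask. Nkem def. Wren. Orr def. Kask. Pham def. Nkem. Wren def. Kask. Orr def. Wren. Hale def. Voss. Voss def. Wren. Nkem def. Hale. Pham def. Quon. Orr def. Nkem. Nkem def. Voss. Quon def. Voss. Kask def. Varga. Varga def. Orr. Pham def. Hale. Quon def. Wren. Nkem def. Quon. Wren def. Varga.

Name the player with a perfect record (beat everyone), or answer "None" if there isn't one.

None

Highest win total is Pham with 6 (out of 8 possible).
Pham lost to Orr, Varga, so no player went undefeated.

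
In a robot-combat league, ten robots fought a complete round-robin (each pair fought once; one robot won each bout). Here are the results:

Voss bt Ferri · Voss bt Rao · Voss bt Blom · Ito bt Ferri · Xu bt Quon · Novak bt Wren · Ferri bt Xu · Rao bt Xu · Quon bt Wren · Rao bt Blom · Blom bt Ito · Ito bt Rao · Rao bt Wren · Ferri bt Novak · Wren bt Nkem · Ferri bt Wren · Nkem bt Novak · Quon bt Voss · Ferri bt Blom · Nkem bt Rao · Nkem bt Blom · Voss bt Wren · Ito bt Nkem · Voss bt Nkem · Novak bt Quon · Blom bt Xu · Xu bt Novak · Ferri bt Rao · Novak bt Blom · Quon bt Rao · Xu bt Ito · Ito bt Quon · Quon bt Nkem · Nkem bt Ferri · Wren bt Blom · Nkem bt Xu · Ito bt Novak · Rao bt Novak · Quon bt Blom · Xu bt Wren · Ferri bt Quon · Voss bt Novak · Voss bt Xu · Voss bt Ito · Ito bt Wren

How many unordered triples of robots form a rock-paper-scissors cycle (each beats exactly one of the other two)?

25

Win totals: Blom 2, Wren 2, Ito 6, Xu 4, Voss 8, Ferri 6, Rao 4, Novak 3, Nkem 5, Quon 5.
A robot with w wins dominates both others in C(w,2) triples; summing gives 1 + 1 + 15 + 6 + 28 + 15 + 6 + 3 + 10 + 10 = 95 transitive triples.
Total triples C(10,3) = 120, so cyclic triples = 120 − 95 = 25.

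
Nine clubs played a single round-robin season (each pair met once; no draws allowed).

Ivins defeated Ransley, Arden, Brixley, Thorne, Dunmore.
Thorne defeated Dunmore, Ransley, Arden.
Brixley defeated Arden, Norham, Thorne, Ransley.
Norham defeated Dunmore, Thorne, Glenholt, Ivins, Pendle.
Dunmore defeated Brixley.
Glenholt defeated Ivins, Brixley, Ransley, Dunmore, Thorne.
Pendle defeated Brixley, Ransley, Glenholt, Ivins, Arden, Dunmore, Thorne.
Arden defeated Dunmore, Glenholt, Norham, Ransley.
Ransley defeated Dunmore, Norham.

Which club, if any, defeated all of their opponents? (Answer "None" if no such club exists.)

Highest win total is Pendle with 7 (out of 8 possible).
Pendle lost to Norham, so no club went undefeated.

None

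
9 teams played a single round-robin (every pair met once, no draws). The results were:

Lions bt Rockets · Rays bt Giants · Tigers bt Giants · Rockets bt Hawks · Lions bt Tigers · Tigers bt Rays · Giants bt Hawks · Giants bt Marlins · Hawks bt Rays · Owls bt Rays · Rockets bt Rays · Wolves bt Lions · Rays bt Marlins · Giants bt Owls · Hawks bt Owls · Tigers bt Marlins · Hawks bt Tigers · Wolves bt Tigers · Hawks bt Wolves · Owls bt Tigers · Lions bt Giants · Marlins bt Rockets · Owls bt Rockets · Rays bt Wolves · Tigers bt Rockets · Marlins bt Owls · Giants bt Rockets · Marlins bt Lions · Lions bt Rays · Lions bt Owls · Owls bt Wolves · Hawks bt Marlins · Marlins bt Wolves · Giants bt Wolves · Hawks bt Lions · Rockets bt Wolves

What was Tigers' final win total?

Tigers' results: beat Marlins, Giants, Rays, Rockets; lost to Lions, Owls, Hawks, Wolves.
That is 4 wins.

4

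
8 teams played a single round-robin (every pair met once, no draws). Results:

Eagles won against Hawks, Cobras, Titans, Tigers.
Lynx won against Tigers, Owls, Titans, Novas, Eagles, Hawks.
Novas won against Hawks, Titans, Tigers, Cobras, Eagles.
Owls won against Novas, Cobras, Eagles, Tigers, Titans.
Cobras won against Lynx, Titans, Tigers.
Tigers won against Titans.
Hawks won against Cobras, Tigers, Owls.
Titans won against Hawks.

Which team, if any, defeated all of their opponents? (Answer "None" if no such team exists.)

Highest win total is Lynx with 6 (out of 7 possible).
Lynx lost to Cobras, so no team went undefeated.

None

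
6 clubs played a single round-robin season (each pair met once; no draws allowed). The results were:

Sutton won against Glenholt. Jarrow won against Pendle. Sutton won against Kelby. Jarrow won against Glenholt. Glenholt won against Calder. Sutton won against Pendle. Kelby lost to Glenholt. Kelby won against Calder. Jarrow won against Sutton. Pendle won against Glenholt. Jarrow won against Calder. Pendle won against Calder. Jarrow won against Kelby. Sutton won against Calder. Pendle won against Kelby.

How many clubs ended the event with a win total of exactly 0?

Win totals: Kelby 1, Pendle 3, Sutton 4, Jarrow 5, Calder 0, Glenholt 2.
Exactly 0: Calder — 1 club.

1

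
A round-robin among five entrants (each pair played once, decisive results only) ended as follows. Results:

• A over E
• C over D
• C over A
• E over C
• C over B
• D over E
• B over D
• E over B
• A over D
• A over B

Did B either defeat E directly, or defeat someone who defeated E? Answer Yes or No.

B did not beat E directly.
B beat D. Of those, D beat E.

Yes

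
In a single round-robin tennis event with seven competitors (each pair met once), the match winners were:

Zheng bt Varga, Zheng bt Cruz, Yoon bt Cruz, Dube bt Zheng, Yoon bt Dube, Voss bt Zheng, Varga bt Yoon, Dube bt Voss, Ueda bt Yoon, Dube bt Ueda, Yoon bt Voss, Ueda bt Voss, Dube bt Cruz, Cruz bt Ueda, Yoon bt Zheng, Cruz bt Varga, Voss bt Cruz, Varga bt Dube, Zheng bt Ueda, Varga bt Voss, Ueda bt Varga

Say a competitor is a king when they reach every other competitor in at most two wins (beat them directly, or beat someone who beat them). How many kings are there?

5

Yoon reaches everyone (king).
Voss cannot reach Yoon, Dube in two steps.
Zheng reaches everyone (king).
Ueda reaches everyone (king).
Varga reaches everyone (king).
Cruz cannot reach Zheng in two steps.
Dube reaches everyone (king).
Kings: Yoon, Zheng, Ueda, Varga, Dube — 5.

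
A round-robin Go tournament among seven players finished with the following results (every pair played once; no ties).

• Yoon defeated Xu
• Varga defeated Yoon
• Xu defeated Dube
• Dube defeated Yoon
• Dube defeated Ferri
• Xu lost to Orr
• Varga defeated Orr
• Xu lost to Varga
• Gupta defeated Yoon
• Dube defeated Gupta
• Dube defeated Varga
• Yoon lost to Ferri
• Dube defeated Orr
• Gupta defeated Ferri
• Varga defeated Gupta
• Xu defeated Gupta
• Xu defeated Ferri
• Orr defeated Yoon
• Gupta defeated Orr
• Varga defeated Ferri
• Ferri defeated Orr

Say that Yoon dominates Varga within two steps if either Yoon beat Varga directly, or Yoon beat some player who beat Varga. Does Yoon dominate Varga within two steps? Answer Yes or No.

No

Yoon did not beat Varga directly.
Yoon beat Xu, but each of them lost to Varga. No two-step path.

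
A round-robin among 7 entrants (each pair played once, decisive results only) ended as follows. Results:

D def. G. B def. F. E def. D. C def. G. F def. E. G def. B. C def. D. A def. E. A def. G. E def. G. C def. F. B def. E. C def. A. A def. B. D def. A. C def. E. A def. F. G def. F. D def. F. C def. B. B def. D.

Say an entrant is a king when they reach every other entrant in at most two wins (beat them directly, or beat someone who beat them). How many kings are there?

1

A cannot reach C in two steps.
B cannot reach C in two steps.
C reaches everyone (king).
D cannot reach C in two steps.
E cannot reach C in two steps.
F cannot reach A, B, C in two steps.
G cannot reach A, C in two steps.
Kings: C — 1.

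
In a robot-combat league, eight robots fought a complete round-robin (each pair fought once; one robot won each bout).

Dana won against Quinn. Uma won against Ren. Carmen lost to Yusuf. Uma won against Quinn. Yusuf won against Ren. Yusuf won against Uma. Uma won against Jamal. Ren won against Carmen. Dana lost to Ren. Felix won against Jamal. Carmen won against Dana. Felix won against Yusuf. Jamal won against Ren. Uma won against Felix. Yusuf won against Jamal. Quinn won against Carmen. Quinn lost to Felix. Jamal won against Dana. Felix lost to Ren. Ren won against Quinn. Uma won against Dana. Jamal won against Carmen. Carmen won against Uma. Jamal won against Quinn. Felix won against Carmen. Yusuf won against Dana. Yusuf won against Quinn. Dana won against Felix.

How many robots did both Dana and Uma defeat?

2

Dana beat: Felix, Quinn.
Uma beat: Felix, Dana, Ren, Jamal, Quinn.
Both beat: Felix, Quinn — 2.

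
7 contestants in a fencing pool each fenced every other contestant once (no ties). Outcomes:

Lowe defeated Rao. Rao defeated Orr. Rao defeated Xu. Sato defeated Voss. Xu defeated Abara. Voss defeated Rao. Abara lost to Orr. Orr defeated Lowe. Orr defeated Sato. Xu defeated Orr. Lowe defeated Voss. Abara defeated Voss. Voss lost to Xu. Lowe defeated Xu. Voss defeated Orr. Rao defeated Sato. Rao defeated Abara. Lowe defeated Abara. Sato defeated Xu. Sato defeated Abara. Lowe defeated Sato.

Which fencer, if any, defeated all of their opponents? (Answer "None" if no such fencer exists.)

Highest win total is Lowe with 5 (out of 6 possible).
Lowe lost to Orr, so no fencer went undefeated.

None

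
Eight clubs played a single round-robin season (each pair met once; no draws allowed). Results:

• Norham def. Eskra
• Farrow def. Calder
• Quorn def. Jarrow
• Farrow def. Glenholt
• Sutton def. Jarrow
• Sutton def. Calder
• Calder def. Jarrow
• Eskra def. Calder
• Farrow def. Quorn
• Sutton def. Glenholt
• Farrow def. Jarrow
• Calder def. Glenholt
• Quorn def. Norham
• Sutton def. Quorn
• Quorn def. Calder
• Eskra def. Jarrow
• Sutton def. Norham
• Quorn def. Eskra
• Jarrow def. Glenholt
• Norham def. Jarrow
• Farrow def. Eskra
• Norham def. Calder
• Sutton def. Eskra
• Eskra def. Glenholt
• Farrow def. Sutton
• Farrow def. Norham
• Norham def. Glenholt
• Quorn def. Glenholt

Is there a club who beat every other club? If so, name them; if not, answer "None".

Farrow

Farrow has 7 wins out of 7 opponents — a perfect record.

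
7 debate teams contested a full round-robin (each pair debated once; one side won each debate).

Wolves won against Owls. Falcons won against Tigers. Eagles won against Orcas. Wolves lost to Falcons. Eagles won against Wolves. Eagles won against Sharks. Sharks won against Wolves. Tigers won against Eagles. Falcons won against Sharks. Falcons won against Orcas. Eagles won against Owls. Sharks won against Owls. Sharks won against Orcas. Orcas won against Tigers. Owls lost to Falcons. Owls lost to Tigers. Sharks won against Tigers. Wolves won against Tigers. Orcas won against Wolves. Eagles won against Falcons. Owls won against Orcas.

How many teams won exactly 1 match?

1

Win totals: Falcons 5, Sharks 4, Owls 1, Eagles 5, Orcas 2, Tigers 2, Wolves 2.
Exactly 1: Owls — 1 team.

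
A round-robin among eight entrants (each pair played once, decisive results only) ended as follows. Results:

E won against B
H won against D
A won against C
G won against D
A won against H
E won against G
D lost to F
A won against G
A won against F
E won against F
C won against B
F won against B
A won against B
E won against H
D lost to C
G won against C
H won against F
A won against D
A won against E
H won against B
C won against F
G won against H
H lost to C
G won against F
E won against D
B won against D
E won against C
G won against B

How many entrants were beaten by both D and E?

0

D beat: no one.
E beat: B, C, D, F, G, H.
No one was beaten by both.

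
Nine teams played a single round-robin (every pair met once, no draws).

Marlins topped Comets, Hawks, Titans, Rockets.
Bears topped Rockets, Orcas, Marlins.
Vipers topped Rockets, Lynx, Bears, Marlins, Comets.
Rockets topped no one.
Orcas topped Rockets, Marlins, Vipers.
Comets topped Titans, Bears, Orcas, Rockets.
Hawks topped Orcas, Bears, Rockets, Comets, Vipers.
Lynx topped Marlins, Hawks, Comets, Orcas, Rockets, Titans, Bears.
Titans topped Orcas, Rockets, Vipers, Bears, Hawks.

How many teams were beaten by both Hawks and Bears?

2

Hawks beat: Rockets, Orcas, Bears, Vipers, Comets.
Bears beat: Rockets, Orcas, Marlins.
Both beat: Rockets, Orcas — 2.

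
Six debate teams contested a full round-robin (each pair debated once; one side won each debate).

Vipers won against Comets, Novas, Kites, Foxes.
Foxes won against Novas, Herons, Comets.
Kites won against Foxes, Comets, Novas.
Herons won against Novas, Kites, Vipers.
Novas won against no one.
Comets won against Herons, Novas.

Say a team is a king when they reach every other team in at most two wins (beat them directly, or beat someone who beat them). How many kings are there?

3

Vipers reaches everyone (king).
Herons reaches everyone (king).
Comets cannot reach Foxes in two steps.
Novas cannot reach Vipers, Herons, Comets, Foxes, Kites in two steps.
Foxes reaches everyone (king).
Kites cannot reach Vipers in two steps.
Kings: Vipers, Herons, Foxes — 3.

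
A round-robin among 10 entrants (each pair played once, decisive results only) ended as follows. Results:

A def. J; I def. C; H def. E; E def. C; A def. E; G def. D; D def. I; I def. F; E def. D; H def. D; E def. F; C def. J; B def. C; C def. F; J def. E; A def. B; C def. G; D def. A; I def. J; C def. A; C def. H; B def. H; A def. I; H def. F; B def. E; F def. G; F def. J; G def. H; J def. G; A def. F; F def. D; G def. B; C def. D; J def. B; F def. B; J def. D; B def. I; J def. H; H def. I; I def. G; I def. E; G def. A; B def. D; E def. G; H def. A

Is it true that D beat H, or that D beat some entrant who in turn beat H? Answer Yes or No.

No

D did not beat H directly.
D beat A, I, but each of them lost to H. No two-step path.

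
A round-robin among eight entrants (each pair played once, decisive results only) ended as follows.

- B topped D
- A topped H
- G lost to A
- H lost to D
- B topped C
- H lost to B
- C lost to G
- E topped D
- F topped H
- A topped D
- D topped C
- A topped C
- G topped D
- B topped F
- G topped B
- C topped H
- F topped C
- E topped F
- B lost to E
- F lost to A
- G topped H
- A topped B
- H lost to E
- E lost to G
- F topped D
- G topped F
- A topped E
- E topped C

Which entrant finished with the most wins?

A

Win totals: A 7, B 4, C 1, D 2, E 5, F 3, G 6, H 0.
A leads with 7 wins (next highest: 6).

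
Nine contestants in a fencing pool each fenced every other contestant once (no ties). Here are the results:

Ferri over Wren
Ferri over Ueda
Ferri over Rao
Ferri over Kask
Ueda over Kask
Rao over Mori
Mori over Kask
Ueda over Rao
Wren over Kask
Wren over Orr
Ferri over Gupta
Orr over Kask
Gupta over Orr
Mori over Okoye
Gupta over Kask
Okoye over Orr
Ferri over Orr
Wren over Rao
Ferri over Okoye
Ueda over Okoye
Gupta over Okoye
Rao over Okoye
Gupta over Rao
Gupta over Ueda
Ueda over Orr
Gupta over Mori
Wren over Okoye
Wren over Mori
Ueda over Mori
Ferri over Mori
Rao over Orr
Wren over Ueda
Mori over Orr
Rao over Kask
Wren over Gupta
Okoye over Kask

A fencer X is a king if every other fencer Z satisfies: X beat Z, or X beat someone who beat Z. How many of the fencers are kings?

1

Gupta cannot reach Wren, Ferri in two steps.
Wren cannot reach Ferri in two steps.
Ueda cannot reach Gupta, Wren, Ferri in two steps.
Orr cannot reach Gupta, Wren, Ueda, Mori, Ferri, Rao, Okoye in two steps.
Mori cannot reach Gupta, Wren, Ueda, Ferri, Rao in two steps.
Kask cannot reach Gupta, Wren, Ueda, Orr, Mori, Ferri, Rao, Okoye in two steps.
Ferri reaches everyone (king).
Rao cannot reach Gupta, Wren, Ueda, Ferri in two steps.
Okoye cannot reach Gupta, Wren, Ueda, Mori, Ferri, Rao in two steps.
Kings: Ferri — 1.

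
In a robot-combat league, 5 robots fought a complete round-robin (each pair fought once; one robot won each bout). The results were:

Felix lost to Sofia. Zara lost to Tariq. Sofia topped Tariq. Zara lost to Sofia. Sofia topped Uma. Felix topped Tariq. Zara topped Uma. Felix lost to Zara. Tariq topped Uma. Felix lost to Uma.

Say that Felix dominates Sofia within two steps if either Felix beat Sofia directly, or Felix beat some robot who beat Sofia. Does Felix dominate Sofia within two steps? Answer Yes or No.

No

Felix did not beat Sofia directly.
Felix beat Tariq, but each of them lost to Sofia. No two-step path.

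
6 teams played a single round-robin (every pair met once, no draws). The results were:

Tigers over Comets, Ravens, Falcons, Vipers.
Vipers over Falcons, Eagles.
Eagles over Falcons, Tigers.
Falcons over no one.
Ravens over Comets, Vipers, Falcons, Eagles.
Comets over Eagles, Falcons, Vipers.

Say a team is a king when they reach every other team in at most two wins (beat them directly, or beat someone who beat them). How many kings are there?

3

Comets cannot reach Ravens in two steps.
Ravens reaches everyone (king).
Tigers reaches everyone (king).
Eagles reaches everyone (king).
Vipers cannot reach Comets, Ravens in two steps.
Falcons cannot reach Comets, Ravens, Tigers, Eagles, Vipers in two steps.
Kings: Ravens, Tigers, Eagles — 3.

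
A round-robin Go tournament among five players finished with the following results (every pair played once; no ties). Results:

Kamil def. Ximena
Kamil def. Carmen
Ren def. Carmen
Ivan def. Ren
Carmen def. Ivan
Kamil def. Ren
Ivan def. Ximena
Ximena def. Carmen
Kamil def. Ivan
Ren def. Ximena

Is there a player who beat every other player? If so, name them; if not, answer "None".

Kamil

Kamil has 4 wins out of 4 opponents — a perfect record.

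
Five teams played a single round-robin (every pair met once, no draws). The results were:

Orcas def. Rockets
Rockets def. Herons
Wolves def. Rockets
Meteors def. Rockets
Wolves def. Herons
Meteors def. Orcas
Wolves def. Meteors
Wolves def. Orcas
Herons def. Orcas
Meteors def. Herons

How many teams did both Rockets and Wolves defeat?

Rockets beat: Herons.
Wolves beat: Meteors, Rockets, Herons, Orcas.
Both beat: Herons — 1.

1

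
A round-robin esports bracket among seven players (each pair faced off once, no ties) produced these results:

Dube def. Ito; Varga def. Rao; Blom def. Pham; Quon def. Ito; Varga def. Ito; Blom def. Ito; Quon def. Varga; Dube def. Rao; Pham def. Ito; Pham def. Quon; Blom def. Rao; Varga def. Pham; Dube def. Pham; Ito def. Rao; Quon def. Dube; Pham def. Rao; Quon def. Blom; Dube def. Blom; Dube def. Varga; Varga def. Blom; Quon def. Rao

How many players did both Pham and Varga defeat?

Pham beat: Ito, Rao, Quon.
Varga beat: Blom, Ito, Pham, Rao.
Both beat: Ito, Rao — 2.

2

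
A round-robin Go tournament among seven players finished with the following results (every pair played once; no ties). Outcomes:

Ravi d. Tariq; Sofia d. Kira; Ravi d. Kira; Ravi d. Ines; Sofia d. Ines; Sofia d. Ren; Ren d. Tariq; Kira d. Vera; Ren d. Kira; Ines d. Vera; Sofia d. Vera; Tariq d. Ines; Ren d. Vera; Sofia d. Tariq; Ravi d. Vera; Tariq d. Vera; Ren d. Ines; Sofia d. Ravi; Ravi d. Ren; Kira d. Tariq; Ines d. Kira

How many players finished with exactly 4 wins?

Win totals: Ren 4, Tariq 2, Kira 2, Sofia 6, Ravi 5, Ines 2, Vera 0.
Exactly 4: Ren — 1 player.

1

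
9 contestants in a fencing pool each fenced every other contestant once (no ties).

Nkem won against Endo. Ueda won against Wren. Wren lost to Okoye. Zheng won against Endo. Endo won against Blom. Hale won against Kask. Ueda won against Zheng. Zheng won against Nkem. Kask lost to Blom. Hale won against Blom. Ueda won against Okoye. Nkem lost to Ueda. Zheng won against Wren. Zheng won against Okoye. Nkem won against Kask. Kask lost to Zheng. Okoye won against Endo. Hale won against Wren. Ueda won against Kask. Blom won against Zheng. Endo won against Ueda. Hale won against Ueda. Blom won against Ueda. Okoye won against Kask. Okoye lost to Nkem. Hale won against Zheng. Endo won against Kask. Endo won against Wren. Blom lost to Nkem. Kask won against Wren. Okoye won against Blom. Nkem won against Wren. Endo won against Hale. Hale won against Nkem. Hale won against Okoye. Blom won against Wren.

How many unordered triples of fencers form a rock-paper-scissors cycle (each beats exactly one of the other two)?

Win totals: Blom 4, Endo 5, Ueda 5, Hale 7, Okoye 4, Wren 0, Kask 1, Nkem 5, Zheng 5.
A fencer with w wins dominates both others in C(w,2) triples; summing gives 6 + 10 + 10 + 21 + 6 + 0 + 0 + 10 + 10 = 73 transitive triples.
Total triples C(9,3) = 84, so cyclic triples = 84 − 73 = 11.

11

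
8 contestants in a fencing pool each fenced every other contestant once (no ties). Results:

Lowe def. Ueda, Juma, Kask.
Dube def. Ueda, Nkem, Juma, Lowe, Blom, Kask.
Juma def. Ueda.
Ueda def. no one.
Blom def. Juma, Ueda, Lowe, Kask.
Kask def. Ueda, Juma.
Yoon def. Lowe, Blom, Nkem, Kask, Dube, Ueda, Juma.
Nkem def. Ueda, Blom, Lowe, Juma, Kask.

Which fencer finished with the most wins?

Win totals: Ueda 0, Kask 2, Yoon 7, Nkem 5, Juma 1, Blom 4, Dube 6, Lowe 3.
Yoon leads with 7 wins (next highest: 6).

Yoon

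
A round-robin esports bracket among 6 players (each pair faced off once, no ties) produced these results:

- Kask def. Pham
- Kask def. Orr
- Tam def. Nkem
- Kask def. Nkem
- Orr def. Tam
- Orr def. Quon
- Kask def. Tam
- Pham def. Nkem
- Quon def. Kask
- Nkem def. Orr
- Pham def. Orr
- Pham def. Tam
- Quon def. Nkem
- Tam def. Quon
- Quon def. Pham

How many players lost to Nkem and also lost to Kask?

Nkem beat: Orr.
Kask beat: Pham, Nkem, Orr, Tam.
Both beat: Orr — 1.

1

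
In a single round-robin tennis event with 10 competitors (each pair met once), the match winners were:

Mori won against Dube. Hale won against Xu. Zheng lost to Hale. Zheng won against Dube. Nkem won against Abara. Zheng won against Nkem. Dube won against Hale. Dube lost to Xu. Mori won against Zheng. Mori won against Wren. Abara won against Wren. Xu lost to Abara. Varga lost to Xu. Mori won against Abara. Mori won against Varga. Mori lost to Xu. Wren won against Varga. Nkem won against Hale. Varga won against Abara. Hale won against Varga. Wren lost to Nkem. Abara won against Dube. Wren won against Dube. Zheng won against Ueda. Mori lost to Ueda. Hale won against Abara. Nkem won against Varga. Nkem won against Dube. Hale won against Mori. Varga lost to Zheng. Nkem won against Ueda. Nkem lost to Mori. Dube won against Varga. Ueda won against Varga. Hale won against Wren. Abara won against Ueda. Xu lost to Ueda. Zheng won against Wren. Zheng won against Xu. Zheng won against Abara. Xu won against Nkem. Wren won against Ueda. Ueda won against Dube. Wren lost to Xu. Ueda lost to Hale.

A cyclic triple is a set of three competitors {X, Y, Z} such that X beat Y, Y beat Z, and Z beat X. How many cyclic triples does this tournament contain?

22

Win totals: Wren 3, Zheng 7, Hale 7, Nkem 6, Abara 4, Varga 1, Dube 2, Xu 5, Mori 6, Ueda 4.
A competitor with w wins dominates both others in C(w,2) triples; summing gives 3 + 21 + 21 + 15 + 6 + 0 + 1 + 10 + 15 + 6 = 98 transitive triples.
Total triples C(10,3) = 120, so cyclic triples = 120 − 98 = 22.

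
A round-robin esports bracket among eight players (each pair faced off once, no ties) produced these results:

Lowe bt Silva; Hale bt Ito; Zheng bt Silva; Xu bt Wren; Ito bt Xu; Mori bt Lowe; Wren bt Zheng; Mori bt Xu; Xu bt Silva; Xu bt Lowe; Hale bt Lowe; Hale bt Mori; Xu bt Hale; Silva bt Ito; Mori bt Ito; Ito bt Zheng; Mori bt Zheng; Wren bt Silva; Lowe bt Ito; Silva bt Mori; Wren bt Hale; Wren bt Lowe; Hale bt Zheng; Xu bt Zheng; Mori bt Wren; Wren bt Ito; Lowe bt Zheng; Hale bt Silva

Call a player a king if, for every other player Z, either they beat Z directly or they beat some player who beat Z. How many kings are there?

4

Zheng cannot reach Hale, Xu, Wren, Lowe in two steps.
Hale reaches everyone (king).
Silva cannot reach Hale in two steps.
Xu reaches everyone (king).
Mori reaches everyone (king).
Wren reaches everyone (king).
Ito cannot reach Mori in two steps.
Lowe cannot reach Hale, Wren in two steps.
Kings: Hale, Xu, Mori, Wren — 4.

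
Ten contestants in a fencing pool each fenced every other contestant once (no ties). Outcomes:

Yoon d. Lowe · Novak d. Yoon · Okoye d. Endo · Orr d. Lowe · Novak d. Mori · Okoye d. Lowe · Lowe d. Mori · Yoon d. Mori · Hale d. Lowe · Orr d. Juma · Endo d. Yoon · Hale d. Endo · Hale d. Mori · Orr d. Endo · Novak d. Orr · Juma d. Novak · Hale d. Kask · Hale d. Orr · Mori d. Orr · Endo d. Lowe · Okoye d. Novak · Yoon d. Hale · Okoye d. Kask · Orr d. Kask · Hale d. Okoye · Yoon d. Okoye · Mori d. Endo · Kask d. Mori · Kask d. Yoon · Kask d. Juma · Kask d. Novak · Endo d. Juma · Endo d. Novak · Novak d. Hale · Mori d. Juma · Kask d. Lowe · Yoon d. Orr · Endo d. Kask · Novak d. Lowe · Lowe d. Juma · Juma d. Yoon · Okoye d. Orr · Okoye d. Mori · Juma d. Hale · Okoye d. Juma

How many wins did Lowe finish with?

Lowe's results: beat Mori, Juma; lost to Kask, Novak, Yoon, Okoye, Orr, Endo, Hale.
That is 2 wins.

2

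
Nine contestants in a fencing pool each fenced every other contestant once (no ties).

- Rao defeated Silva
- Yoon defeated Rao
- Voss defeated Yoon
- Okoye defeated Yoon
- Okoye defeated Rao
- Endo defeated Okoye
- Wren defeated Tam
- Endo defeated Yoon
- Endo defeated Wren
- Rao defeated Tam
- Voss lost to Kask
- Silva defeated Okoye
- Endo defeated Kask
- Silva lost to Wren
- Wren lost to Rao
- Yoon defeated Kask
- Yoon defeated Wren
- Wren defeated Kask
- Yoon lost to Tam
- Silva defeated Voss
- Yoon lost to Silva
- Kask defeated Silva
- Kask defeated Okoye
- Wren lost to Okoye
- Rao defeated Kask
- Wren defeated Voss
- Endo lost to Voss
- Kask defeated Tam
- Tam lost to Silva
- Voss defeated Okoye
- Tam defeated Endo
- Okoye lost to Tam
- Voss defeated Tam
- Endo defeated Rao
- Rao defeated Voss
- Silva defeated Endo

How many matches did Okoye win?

Okoye's results: beat Wren, Rao, Yoon; lost to Tam, Endo, Voss, Kask, Silva.
That is 3 wins.

3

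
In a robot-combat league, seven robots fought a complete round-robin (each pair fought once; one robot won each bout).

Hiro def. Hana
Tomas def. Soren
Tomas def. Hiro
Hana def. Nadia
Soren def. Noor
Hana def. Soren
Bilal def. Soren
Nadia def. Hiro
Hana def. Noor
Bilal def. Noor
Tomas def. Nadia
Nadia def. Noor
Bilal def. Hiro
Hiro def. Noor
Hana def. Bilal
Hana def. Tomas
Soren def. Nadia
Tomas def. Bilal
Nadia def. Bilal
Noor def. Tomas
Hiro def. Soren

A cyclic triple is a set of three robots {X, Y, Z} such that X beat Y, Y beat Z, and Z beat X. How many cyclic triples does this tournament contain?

Win totals: Hana 5, Bilal 3, Nadia 3, Noor 1, Soren 2, Tomas 4, Hiro 3.
A robot with w wins dominates both others in C(w,2) triples; summing gives 10 + 3 + 3 + 0 + 1 + 6 + 3 = 26 transitive triples.
Total triples C(7,3) = 35, so cyclic triples = 35 − 26 = 9.

9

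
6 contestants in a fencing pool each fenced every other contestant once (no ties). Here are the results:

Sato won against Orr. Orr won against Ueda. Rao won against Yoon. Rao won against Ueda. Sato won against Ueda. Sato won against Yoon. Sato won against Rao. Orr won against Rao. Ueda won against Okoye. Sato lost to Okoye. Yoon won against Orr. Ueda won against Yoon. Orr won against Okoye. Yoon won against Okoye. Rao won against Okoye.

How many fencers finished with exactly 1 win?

Win totals: Rao 3, Orr 3, Yoon 2, Sato 4, Okoye 1, Ueda 2.
Exactly 1: Okoye — 1 fencer.

1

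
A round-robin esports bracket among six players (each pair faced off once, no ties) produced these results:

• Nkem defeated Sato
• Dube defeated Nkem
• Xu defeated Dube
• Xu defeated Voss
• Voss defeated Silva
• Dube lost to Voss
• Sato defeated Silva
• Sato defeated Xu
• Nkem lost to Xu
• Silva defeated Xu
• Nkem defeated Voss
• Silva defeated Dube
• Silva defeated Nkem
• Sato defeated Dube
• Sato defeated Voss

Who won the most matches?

Sato

Win totals: Silva 3, Sato 4, Voss 2, Dube 1, Xu 3, Nkem 2.
Sato leads with 4 wins (next highest: 3).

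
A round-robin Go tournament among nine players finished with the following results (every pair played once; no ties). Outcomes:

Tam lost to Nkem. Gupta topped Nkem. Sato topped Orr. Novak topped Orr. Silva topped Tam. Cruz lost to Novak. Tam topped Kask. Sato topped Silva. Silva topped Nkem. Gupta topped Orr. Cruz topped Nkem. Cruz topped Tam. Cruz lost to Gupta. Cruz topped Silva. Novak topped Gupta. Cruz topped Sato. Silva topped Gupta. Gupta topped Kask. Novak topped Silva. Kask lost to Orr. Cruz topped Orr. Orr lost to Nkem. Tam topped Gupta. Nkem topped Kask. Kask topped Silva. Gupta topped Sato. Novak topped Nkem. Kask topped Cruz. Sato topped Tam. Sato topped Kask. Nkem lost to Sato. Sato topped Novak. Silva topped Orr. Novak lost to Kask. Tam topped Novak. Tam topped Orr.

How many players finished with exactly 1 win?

1

Win totals: Tam 4, Cruz 5, Sato 6, Orr 1, Novak 5, Gupta 5, Silva 4, Nkem 3, Kask 3.
Exactly 1: Orr — 1 player.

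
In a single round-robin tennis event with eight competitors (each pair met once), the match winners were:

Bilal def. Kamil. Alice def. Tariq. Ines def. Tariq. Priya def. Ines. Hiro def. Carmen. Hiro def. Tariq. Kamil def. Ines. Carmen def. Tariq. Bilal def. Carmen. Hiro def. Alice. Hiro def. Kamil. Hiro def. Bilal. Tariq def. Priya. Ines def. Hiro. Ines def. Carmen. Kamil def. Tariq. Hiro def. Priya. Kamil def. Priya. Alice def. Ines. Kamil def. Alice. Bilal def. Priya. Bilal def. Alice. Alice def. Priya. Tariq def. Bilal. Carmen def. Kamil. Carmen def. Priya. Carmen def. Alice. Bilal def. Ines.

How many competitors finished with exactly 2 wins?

Win totals: Tariq 2, Carmen 4, Bilal 5, Alice 3, Hiro 6, Kamil 4, Ines 3, Priya 1.
Exactly 2: Tariq — 1 competitor.

1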